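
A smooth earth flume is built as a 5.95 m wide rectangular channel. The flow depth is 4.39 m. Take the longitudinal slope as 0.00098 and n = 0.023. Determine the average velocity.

Flow area A = b·y = 5.95 × 4.39 = 26.12 m². Wetted perimeter P = b + 2y = 5.95 + 2×4.39 = 14.73 m.
Hydraulic radius R = A/P = 26.12/14.73 = 1.773 m.
From Manning's equation, V = (1/n) R^(2/3) S^(1/2) = (1/0.023) × 1.773^(2/3) × 0.00098^(1/2) = 1.99 m/s.

V = 1.99 m/s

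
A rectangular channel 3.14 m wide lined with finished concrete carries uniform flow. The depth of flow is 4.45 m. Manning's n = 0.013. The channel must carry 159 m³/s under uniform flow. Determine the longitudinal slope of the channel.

S = 0.0179

Flow area A = b·y = 3.14 × 4.45 = 13.97 m². Wetted perimeter P = b + 2y = 3.14 + 2×4.45 = 12.04 m.
Hydraulic radius R = A/P = 13.97/12.04 = 1.161 m.
From Manning's equation, S = [nQ / (1 A R^(2/3))]² = [0.013 × 159 / (1 × 13.97 × 1.161^(2/3))]² = 0.0179.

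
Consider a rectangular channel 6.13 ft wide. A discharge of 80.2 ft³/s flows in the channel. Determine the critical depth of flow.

y_c = 1.75 ft

For a rectangular channel, critical depth y_c = (q²/g)^(1/3) where q = Q/b = 80.2/6.13 = 13.08 ft²/s.
So y_c = (13.08²/32.2)^(1/3) = 1.75 ft.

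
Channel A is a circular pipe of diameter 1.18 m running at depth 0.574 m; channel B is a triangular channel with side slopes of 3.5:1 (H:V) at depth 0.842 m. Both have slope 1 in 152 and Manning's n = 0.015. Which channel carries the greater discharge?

Channel A: For a circular section of diameter D = 1.18 m at depth y = 0.574 m, the central angle is θ = 2 arccos(1 − 2y/D) = 3.087 rad. Then A = (D²/8)(θ − sin θ) = 0.5279 m² and P = Dθ/2 = 1.822 m. Hydraulic radius R = A/P = 0.5279/1.822 = 0.2898 m. Q_A = (1/0.015)·0.5279·0.2898^(2/3)·√0.006579 = 1.25 m³/s.
Channel B: For a triangular section with side slope z = 3.5: A = zy² = 3.5×0.842² = 2.481 m²; P = 2y√(1+z²) = 2×0.842×3.64 = 6.13 m. Hydraulic radius R = A/P = 2.481/6.13 = 0.4048 m. Q_B = (1/0.015)·2.481·0.4048^(2/3)·√0.006579 = 7.342 m³/s.
Q_A = 1.25 m³/s vs Q_B = 7.342 m³/s, so channel B carries more.

channel B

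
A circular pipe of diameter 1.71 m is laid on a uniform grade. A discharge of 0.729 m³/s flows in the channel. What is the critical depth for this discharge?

y_c = 0.414 m

At critical depth, Q² T / (g A³) = 1, i.e. A³/T = Q²/g = 0.729²/9.81 = 0.05417.
At y = 0.475 m: A³/T = 0.09209 — too large.
At y = 0.319 m: A³/T = 0.01945 — too small.
At y = 0.414 m: A³/T = 0.05393 — close enough.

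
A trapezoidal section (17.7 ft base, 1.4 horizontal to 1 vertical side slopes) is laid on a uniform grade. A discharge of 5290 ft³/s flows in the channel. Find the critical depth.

y_c = 10.6 ft

At critical depth, Q² T / (g A³) = 1, i.e. A³/T = Q²/g = 5290²/32.2 = 869100.
Try y = 9.44 ft: A³/T = 563300 — short.
Try y = 11.5 ft: A³/T = 1177000 — over.
Try y = 10.6 ft: A³/T = 866100 — close enough.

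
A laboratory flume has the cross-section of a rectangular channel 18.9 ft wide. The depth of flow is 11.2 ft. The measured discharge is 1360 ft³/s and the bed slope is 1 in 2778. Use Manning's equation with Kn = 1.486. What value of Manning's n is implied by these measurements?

Flow area A = b·y = 18.9 × 11.2 = 211.7 ft². Wetted perimeter P = b + 2y = 18.9 + 2×11.2 = 41.3 ft.
Hydraulic radius R = A/P = 211.7/41.3 = 5.125 ft.
Rearranging Manning's equation: n = (1.486/Q) A R^(2/3) S^(1/2) = (1.486/1360) × 211.7 × 5.125^(2/3) × √0.00036 = 0.013.

n = 0.013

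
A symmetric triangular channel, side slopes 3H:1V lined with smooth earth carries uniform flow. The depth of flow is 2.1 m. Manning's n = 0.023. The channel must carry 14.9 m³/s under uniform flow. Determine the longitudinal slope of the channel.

S = 0.000674

For a triangular section with side slope z = 3: A = zy² = 3×2.1² = 13.23 m²; P = 2y√(1+z²) = 2×2.1×3.162 = 13.28 m.
Hydraulic radius R = A/P = 13.23/13.28 = 0.9961 m.
From Manning's equation, S = [nQ / (1 A R^(2/3))]² = [0.023 × 14.9 / (1 × 13.23 × 0.9961^(2/3))]² = 0.000674.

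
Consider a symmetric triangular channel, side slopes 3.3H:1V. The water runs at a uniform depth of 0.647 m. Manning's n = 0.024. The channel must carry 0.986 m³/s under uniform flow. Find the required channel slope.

S = 0.0014

For a triangular section with side slope z = 3.3: A = zy² = 3.3×0.647² = 1.381 m²; P = 2y√(1+z²) = 2×0.647×3.448 = 4.462 m.
Hydraulic radius R = A/P = 1.381/4.462 = 0.3096 m.
From Manning's equation, S = [nQ / (1 A R^(2/3))]² = [0.024 × 0.986 / (1 × 1.381 × 0.3096^(2/3))]² = 0.0014.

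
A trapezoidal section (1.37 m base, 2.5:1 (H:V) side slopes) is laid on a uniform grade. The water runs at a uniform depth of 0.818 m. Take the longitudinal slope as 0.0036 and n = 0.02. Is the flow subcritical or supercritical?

With bottom width b = 1.37 m and side slope z = 2.5: A = (b + zy)y = (1.37 + 2.5×0.818)×0.818 = 2.793 m²; P = b + 2y√(1+z²) = 1.37 + 2×0.818×2.693 = 5.775 m.
Hydraulic radius R = A/P = 2.793/5.775 = 0.4837 m.
V = (1/n) R^(2/3) √S = (1/0.02) × 0.4837^(2/3) × √0.0036 = 1.849 m/s. Hydraulic depth D_h = A/T = 2.793/5.46 = 0.5116 m.
Froude number Fr = V/√(g·D_h) = 1.849/√(9.81×0.5116) = 0.825, which is less than 1, so the flow is subcritical.

subcritical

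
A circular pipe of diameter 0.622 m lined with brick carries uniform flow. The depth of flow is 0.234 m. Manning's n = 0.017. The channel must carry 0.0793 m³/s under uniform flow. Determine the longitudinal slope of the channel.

For a circular section of diameter D = 0.622 m at depth y = 0.234 m, the central angle is θ = 2 arccos(1 − 2y/D) = 2.641 rad. Then A = (D²/8)(θ − sin θ) = 0.1045 m² and P = Dθ/2 = 0.8214 m.
Hydraulic radius R = A/P = 0.1045/0.8214 = 0.1273 m.
From Manning's equation, S = [nQ / (1 A R^(2/3))]² = [0.017 × 0.0793 / (1 × 0.1045 × 0.1273^(2/3))]² = 0.0026.

S = 0.0026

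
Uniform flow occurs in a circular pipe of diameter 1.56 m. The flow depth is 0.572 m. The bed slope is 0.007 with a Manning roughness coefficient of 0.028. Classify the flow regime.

For a circular section of diameter D = 1.56 m at depth y = 0.572 m, the central angle is θ = 2 arccos(1 − 2y/D) = 2.602 rad. Then A = (D²/8)(θ − sin θ) = 0.6351 m² and P = Dθ/2 = 2.029 m.
Hydraulic radius R = A/P = 0.6351/2.029 = 0.3129 m.
V = (1/n) R^(2/3) √S = (1/0.028) × 0.3129^(2/3) × √0.007 = 1.377 m/s. Hydraulic depth D_h = A/T = 0.6351/1.504 = 0.4224 m.
Froude number Fr = V/√(g·D_h) = 1.377/√(9.81×0.4224) = 0.677, which is less than 1, so the flow is subcritical.

subcritical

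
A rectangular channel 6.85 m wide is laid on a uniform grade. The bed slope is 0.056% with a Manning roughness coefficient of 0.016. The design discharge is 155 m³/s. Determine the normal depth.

y_n = 8.45 m

Manning's equation rearranged: A R^(2/3) = nQ / (1·√S) = 0.016 × 155 / (√0.00056) = 104.8.
Trying y = 9.27 m: A R^(2/3) = 117 — high.
Trying y = 8.45 m: A R^(2/3) = 104.8 — close enough.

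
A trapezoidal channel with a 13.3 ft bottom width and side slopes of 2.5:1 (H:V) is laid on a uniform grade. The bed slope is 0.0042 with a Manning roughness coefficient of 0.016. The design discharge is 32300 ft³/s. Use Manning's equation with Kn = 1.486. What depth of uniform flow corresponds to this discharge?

y_n = 19 ft

Manning's equation rearranged: A R^(2/3) = nQ / (1.486·√S) = 0.016 × 32300 / (1.486 × √0.0042) = 5366.
Trying y = 23.2 ft: A R^(2/3) = 8654 — too large.
Trying y = 15.9 ft: A R^(2/3) = 3520 — too small.
Trying y = 19 ft: A R^(2/3) = 5359 — close enough.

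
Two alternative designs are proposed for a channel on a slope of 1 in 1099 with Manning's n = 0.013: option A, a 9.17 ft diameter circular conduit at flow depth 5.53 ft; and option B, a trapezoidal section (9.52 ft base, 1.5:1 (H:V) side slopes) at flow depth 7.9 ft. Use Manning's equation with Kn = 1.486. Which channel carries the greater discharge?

channel B

Channel A: For a circular section of diameter D = 9.17 ft at depth y = 5.53 ft, the central angle is θ = 2 arccos(1 − 2y/D) = 3.557 rad. Then A = (D²/8)(θ − sin θ) = 41.63 ft² and P = Dθ/2 = 16.31 ft. Hydraulic radius R = A/P = 41.63/16.31 = 2.552 ft. Q_A = (1.486/0.013)·41.63·2.552^(2/3)·√0.0009099 = 268.1 ft³/s.
Channel B: With bottom width b = 9.52 ft and side slope z = 1.5: A = (b + zy)y = (9.52 + 1.5×7.9)×7.9 = 168.8 ft²; P = b + 2y√(1+z²) = 9.52 + 2×7.9×1.803 = 38 ft. Hydraulic radius R = A/P = 168.8/38 = 4.442 ft. Q_B = (1.486/0.013)·168.8·4.442^(2/3)·√0.0009099 = 1573 ft³/s.
Q_A = 268.1 ft³/s vs Q_B = 1573 ft³/s, so channel B carries more.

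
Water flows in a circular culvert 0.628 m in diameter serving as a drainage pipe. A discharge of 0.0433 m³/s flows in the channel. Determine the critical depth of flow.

y_c = 0.129 m

At critical depth, Q² T / (g A³) = 1, i.e. A³/T = Q²/g = 0.0433²/9.81 = 0.0001911.
Trying y = 0.155 m: A³/T = 0.0003884 — over.
Trying y = 0.115 m: A³/T = 0.0001208 — short.
Trying y = 0.129 m: A³/T = 0.0001896 — ≈ 0.0001911.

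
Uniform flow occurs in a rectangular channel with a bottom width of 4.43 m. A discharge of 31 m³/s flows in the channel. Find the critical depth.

For a rectangular channel, critical depth y_c = (q²/g)^(1/3) where q = Q/b = 31/4.43 = 6.998 m²/s.
So y_c = (6.998²/9.81)^(1/3) = 1.71 m.

y_c = 1.71 m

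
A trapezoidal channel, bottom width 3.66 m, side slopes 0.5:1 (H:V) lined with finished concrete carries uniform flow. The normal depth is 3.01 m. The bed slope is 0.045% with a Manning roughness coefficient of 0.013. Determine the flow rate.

Q = 33.2 m³/s

With bottom width b = 3.66 m and side slope z = 0.5: A = (b + zy)y = (3.66 + 0.5×3.01)×3.01 = 15.55 m²; P = b + 2y√(1+z²) = 3.66 + 2×3.01×1.118 = 10.39 m.
Hydraulic radius R = A/P = 15.55/10.39 = 1.496 m.
Manning's equation: Q = (1/n) A R^(2/3) S^(1/2) = (1/0.013) × 15.55 × 1.496^(2/3) × 0.00045^(1/2) = 33.2 m³/s.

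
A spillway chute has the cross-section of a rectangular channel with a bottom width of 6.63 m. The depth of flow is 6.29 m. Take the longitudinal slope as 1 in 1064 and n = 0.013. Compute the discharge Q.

Q = 165 m³/s

Flow area A = b·y = 6.63 × 6.29 = 41.7 m². Wetted perimeter P = b + 2y = 6.63 + 2×6.29 = 19.21 m.
Hydraulic radius R = A/P = 41.7/19.21 = 2.171 m.
Manning's equation: Q = (1/n) A R^(2/3) S^(1/2) = (1/0.013) × 41.7 × 2.171^(2/3) × 0.0009398^(1/2) = 165 m³/s.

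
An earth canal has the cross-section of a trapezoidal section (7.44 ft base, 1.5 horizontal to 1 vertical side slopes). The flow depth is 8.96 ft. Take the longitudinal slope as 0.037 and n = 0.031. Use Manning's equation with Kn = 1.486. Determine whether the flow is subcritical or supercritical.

With bottom width b = 7.44 ft and side slope z = 1.5: A = (b + zy)y = (7.44 + 1.5×8.96)×8.96 = 187.1 ft²; P = b + 2y√(1+z²) = 7.44 + 2×8.96×1.803 = 39.75 ft.
Hydraulic radius R = A/P = 187.1/39.75 = 4.707 ft.
V = (1.486/n) R^(2/3) √S = (1.486/0.031) × 4.707^(2/3) × √0.037 = 25.9 ft/s. Hydraulic depth D_h = A/T = 187.1/34.32 = 5.451 ft.
Froude number Fr = V/√(g·D_h) = 25.9/√(32.2×5.451) = 1.95, which is greater than 1, so the flow is supercritical.

supercritical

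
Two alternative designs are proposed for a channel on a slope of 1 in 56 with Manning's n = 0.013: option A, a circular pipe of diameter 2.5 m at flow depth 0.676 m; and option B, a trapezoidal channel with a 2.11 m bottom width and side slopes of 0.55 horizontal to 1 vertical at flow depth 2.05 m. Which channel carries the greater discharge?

Channel A: For a circular section of diameter D = 2.5 m at depth y = 0.676 m, the central angle is θ = 2 arccos(1 − 2y/D) = 2.187 rad. Then A = (D²/8)(θ − sin θ) = 1.072 m² and P = Dθ/2 = 2.734 m. Hydraulic radius R = A/P = 1.072/2.734 = 0.3919 m. Q_A = (1/0.013)·1.072·0.3919^(2/3)·√0.01786 = 5.899 m³/s.
Channel B: With bottom width b = 2.11 m and side slope z = 0.55: A = (b + zy)y = (2.11 + 0.55×2.05)×2.05 = 6.637 m²; P = b + 2y√(1+z²) = 2.11 + 2×2.05×1.141 = 6.789 m. Hydraulic radius R = A/P = 6.637/6.789 = 0.9776 m. Q_B = (1/0.013)·6.637·0.9776^(2/3)·√0.01786 = 67.2 m³/s.
Q_A = 5.899 m³/s vs Q_B = 67.2 m³/s, so channel B carries more.

channel B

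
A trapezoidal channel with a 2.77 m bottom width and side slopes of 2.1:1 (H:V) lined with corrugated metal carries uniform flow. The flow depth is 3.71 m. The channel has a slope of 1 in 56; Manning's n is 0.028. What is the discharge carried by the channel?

Q = 292 m³/s

With bottom width b = 2.77 m and side slope z = 2.1: A = (b + zy)y = (2.77 + 2.1×3.71)×3.71 = 39.18 m²; P = b + 2y√(1+z²) = 2.77 + 2×3.71×2.326 = 20.03 m.
Hydraulic radius R = A/P = 39.18/20.03 = 1.956 m.
Manning's equation: Q = (1/n) A R^(2/3) S^(1/2) = (1/0.028) × 39.18 × 1.956^(2/3) × 0.01786^(1/2) = 292 m³/s.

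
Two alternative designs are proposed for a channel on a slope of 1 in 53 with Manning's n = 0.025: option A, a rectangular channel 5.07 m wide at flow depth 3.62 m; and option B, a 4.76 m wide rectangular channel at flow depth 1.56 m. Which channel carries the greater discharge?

channel A

Channel A: Flow area A = b·y = 5.07 × 3.62 = 18.35 m². Wetted perimeter P = b + 2y = 5.07 + 2×3.62 = 12.31 m. Hydraulic radius R = A/P = 18.35/12.31 = 1.491 m. Q_A = (1/0.025)·18.35·1.491^(2/3)·√0.01887 = 131.6 m³/s.
Channel B: Flow area A = b·y = 4.76 × 1.56 = 7.426 m². Wetted perimeter P = b + 2y = 4.76 + 2×1.56 = 7.88 m. Hydraulic radius R = A/P = 7.426/7.88 = 0.9423 m. Q_B = (1/0.025)·7.426·0.9423^(2/3)·√0.01887 = 39.22 m³/s.
Q_A = 131.6 m³/s vs Q_B = 39.22 m³/s, so channel A carries more.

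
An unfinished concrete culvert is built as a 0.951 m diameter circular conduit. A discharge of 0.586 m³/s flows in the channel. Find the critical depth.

At critical depth, Q² T / (g A³) = 1, i.e. A³/T = Q²/g = 0.586²/9.81 = 0.035.
Trying y = 0.481 m: A³/T = 0.04922 — too large.
Trying y = 0.44 m: A³/T = 0.03502 — close enough.

y_c = 0.44 m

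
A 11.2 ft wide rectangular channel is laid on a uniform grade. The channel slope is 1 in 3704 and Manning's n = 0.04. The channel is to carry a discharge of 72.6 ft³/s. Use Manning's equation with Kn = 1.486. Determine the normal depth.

Manning's equation rearranged: A R^(2/3) = nQ / (1.486·√S) = 0.04 × 72.6 / (1.486 × √0.00027) = 118.9.
Trying y = 3.7 ft: A R^(2/3) = 70.69 — short.
Trying y = 6.59 ft: A R^(2/3) = 154.5 — over.
Trying y = 5.41 ft: A R^(2/3) = 119 — ≈ 118.9.

y_n = 5.41 ft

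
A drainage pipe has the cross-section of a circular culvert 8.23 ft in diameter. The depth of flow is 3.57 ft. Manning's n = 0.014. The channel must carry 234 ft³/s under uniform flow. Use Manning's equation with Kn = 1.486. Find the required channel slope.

S = 0.00431

For a circular section of diameter D = 8.23 ft at depth y = 3.57 ft, the central angle is θ = 2 arccos(1 − 2y/D) = 2.876 rad. Then A = (D²/8)(θ − sin θ) = 22.13 ft² and P = Dθ/2 = 11.83 ft.
Hydraulic radius R = A/P = 22.13/11.83 = 1.87 ft.
From Manning's equation, S = [nQ / (1.486 A R^(2/3))]² = [0.014 × 234 / (1.486 × 22.13 × 1.87^(2/3))]² = 0.00431.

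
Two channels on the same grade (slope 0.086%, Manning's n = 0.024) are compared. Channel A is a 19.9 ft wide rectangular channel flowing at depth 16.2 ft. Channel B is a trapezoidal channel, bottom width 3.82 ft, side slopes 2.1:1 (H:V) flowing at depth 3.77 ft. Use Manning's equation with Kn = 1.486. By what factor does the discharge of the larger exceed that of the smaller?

15.1

Channel A: Flow area A = b·y = 19.9 × 16.2 = 322.4 ft². Wetted perimeter P = b + 2y = 19.9 + 2×16.2 = 52.3 ft. Hydraulic radius R = A/P = 322.4/52.3 = 6.164 ft. Q_A = (1.486/0.024)·322.4·6.164^(2/3)·√0.00086 = 1968 ft³/s.
Channel B: With bottom width b = 3.82 ft and side slope z = 2.1: A = (b + zy)y = (3.82 + 2.1×3.77)×3.77 = 44.25 ft²; P = b + 2y√(1+z²) = 3.82 + 2×3.77×2.326 = 21.36 ft. Hydraulic radius R = A/P = 44.25/21.36 = 2.072 ft. Q_B = (1.486/0.024)·44.25·2.072^(2/3)·√0.00086 = 130.6 ft³/s.
The larger discharge is 1968 ft³/s and the smaller is 130.6 ft³/s; the ratio is 15.1.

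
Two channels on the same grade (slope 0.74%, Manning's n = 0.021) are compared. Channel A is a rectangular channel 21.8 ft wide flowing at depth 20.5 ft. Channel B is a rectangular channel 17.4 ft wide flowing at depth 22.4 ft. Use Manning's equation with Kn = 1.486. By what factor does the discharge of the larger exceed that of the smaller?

Channel A: Flow area A = b·y = 21.8 × 20.5 = 446.9 ft². Wetted perimeter P = b + 2y = 21.8 + 2×20.5 = 62.8 ft. Hydraulic radius R = A/P = 446.9/62.8 = 7.116 ft. Q_A = (1.486/0.021)·446.9·7.116^(2/3)·√0.0074 = 10060 ft³/s.
Channel B: Flow area A = b·y = 17.4 × 22.4 = 389.8 ft². Wetted perimeter P = b + 2y = 17.4 + 2×22.4 = 62.2 ft. Hydraulic radius R = A/P = 389.8/62.2 = 6.266 ft. Q_B = (1.486/0.021)·389.8·6.266^(2/3)·√0.0074 = 8064 ft³/s.
The larger discharge is 10060 ft³/s and the smaller is 8064 ft³/s; the ratio is 1.25.

1.25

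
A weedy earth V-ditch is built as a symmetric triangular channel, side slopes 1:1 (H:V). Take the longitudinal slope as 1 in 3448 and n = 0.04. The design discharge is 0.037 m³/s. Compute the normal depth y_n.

Manning's equation rearranged: A R^(2/3) = nQ / (1·√S) = 0.04 × 0.037 / (√0.00029) = 0.08691.
At y = 0.415 m: A R^(2/3) = 0.04791 — short.
At y = 0.601 m: A R^(2/3) = 0.1286 — over.
At y = 0.519 m: A R^(2/3) = 0.08698 — matches.

y_n = 0.519 m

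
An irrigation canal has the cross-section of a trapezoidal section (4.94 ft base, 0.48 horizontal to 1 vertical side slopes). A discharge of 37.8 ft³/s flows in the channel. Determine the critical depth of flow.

At critical depth, Q² T / (g A³) = 1, i.e. A³/T = Q²/g = 37.8²/32.2 = 44.37.
At y = 1.31 ft: A³/T = 62.64 — too large.
At y = 0.995 ft: A³/T = 26.57 — too small.
At y = 1.17 ft: A³/T = 43.99 — close enough.

y_c = 1.17 ft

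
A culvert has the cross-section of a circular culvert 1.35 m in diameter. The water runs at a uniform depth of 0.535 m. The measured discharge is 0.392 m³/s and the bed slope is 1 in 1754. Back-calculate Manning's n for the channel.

For a circular section of diameter D = 1.35 m at depth y = 0.535 m, the central angle is θ = 2 arccos(1 − 2y/D) = 2.724 rad. Then A = (D²/8)(θ − sin θ) = 0.5281 m² and P = Dθ/2 = 1.839 m.
Hydraulic radius R = A/P = 0.5281/1.839 = 0.2872 m.
Rearranging Manning's equation: n = (1/Q) A R^(2/3) S^(1/2) = (1/0.392) × 0.5281 × 0.2872^(2/3) × √0.0005701 = 0.014.

n = 0.014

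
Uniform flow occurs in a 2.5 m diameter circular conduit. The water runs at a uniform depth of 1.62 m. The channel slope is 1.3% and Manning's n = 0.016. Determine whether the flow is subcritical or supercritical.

supercritical

For a circular section of diameter D = 2.5 m at depth y = 1.62 m, the central angle is θ = 2 arccos(1 − 2y/D) = 3.743 rad. Then A = (D²/8)(θ − sin θ) = 3.366 m² and P = Dθ/2 = 4.678 m.
Hydraulic radius R = A/P = 3.366/4.678 = 0.7194 m.
V = (1/n) R^(2/3) √S = (1/0.016) × 0.7194^(2/3) × √0.013 = 5.722 m/s. Hydraulic depth D_h = A/T = 3.366/2.388 = 1.409 m.
Froude number Fr = V/√(g·D_h) = 5.722/√(9.81×1.409) = 1.54, which is greater than 1, so the flow is supercritical.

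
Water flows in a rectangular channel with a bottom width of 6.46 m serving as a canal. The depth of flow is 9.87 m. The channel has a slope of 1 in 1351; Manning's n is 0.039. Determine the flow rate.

Flow area A = b·y = 6.46 × 9.87 = 63.76 m². Wetted perimeter P = b + 2y = 6.46 + 2×9.87 = 26.2 m.
Hydraulic radius R = A/P = 63.76/26.2 = 2.434 m.
Manning's equation: Q = (1/n) A R^(2/3) S^(1/2) = (1/0.039) × 63.76 × 2.434^(2/3) × 0.0007402^(1/2) = 80.5 m³/s.

Q = 80.5 m³/s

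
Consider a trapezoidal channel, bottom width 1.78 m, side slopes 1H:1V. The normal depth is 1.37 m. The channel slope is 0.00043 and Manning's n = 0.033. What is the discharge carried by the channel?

Q = 2.26 m³/s

With bottom width b = 1.78 m and side slope z = 1: A = (b + zy)y = (1.78 + 1×1.37)×1.37 = 4.316 m²; P = b + 2y√(1+z²) = 1.78 + 2×1.37×1.414 = 5.655 m.
Hydraulic radius R = A/P = 4.316/5.655 = 0.7631 m.
Manning's equation: Q = (1/n) A R^(2/3) S^(1/2) = (1/0.033) × 4.316 × 0.7631^(2/3) × 0.00043^(1/2) = 2.26 m³/s.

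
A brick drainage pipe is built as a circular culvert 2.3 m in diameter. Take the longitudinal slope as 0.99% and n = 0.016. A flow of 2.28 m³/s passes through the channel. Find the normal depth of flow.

Manning's equation rearranged: A R^(2/3) = nQ / (1·√S) = 0.016 × 2.28 / (√0.0099) = 0.3666.
Try y = 0.646 m: A R^(2/3) = 0.4949 — over.
Try y = 0.478 m: A R^(2/3) = 0.2719 — short.
Try y = 0.555 m: A R^(2/3) = 0.3668 — close enough.

y_n = 0.555 m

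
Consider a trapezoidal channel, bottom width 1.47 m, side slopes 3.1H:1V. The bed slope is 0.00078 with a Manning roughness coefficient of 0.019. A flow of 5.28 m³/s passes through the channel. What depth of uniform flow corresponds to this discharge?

y_n = 1.06 m

Manning's equation rearranged: A R^(2/3) = nQ / (1·√S) = 0.019 × 5.28 / (√0.00078) = 3.592.
Try y = 1.19 m: A R^(2/3) = 4.681 — too large.
Try y = 0.788 m: A R^(2/3) = 1.856 — too small.
Try y = 1.06 m: A R^(2/3) = 3.594 — close enough.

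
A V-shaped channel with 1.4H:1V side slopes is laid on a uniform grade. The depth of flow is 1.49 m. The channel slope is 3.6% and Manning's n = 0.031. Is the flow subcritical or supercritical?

supercritical

For a triangular section with side slope z = 1.4: A = zy² = 1.4×1.49² = 3.108 m²; P = 2y√(1+z²) = 2×1.49×1.72 = 5.127 m.
Hydraulic radius R = A/P = 3.108/5.127 = 0.6062 m.
V = (1/n) R^(2/3) √S = (1/0.031) × 0.6062^(2/3) × √0.036 = 4.384 m/s. Hydraulic depth D_h = A/T = 3.108/4.172 = 0.745 m.
Froude number Fr = V/√(g·D_h) = 4.384/√(9.81×0.745) = 1.62, which is greater than 1, so the flow is supercritical.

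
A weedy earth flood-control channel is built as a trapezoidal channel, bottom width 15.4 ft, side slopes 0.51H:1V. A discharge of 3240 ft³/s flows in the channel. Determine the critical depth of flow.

At critical depth, Q² T / (g A³) = 1, i.e. A³/T = Q²/g = 3240²/32.2 = 326000.
Try y = 10.8 ft: A³/T = 435900 — too large.
Try y = 8.86 ft: A³/T = 224900 — too small.
Try y = 9.91 ft: A³/T = 326500 — close enough.

y_c = 9.91 ft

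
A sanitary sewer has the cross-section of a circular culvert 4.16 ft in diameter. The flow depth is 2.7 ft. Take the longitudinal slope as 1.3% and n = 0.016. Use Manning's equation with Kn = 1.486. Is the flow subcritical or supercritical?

For a circular section of diameter D = 4.16 ft at depth y = 2.7 ft, the central angle is θ = 2 arccos(1 − 2y/D) = 3.747 rad. Then A = (D²/8)(θ − sin θ) = 9.336 ft² and P = Dθ/2 = 7.794 ft.
Hydraulic radius R = A/P = 9.336/7.794 = 1.198 ft.
V = (1.486/n) R^(2/3) √S = (1.486/0.016) × 1.198^(2/3) × √0.013 = 11.94 ft/s. Hydraulic depth D_h = A/T = 9.336/3.971 = 2.351 ft.
Froude number Fr = V/√(g·D_h) = 11.94/√(32.2×2.351) = 1.37, which is greater than 1, so the flow is supercritical.

supercritical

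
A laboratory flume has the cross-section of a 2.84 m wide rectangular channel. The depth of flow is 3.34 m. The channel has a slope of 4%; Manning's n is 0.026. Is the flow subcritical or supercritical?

supercritical

Flow area A = b·y = 2.84 × 3.34 = 9.486 m². Wetted perimeter P = b + 2y = 2.84 + 2×3.34 = 9.52 m.
Hydraulic radius R = A/P = 9.486/9.52 = 0.9964 m.
V = (1/n) R^(2/3) √S = (1/0.026) × 0.9964^(2/3) × √0.04 = 7.674 m/s. Hydraulic depth D_h = A/T = 9.486/2.84 = 3.34 m.
Froude number Fr = V/√(g·D_h) = 7.674/√(9.81×3.34) = 1.34, which is greater than 1, so the flow is supercritical.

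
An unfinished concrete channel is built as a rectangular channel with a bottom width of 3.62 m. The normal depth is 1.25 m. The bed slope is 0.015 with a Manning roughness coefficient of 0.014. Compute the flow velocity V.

Flow area A = b·y = 3.62 × 1.25 = 4.525 m². Wetted perimeter P = b + 2y = 3.62 + 2×1.25 = 6.12 m.
Hydraulic radius R = A/P = 4.525/6.12 = 0.7394 m.
From Manning's equation, V = (1/n) R^(2/3) S^(1/2) = (1/0.014) × 0.7394^(2/3) × 0.015^(1/2) = 7.15 m/s.

V = 7.15 m/s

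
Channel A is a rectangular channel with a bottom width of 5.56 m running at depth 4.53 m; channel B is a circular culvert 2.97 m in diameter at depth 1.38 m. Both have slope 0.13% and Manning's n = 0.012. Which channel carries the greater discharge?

Channel A: Flow area A = b·y = 5.56 × 4.53 = 25.19 m². Wetted perimeter P = b + 2y = 5.56 + 2×4.53 = 14.62 m. Hydraulic radius R = A/P = 25.19/14.62 = 1.723 m. Q_A = (1/0.012)·25.19·1.723^(2/3)·√0.0013 = 108.8 m³/s.
Channel B: For a circular section of diameter D = 2.97 m at depth y = 1.38 m, the central angle is θ = 2 arccos(1 − 2y/D) = 3 rad. Then A = (D²/8)(θ − sin θ) = 3.152 m² and P = Dθ/2 = 4.455 m. Hydraulic radius R = A/P = 3.152/4.455 = 0.7076 m. Q_B = (1/0.012)·3.152·0.7076^(2/3)·√0.0013 = 7.521 m³/s.
Q_A = 108.8 m³/s vs Q_B = 7.521 m³/s, so channel A carries more.

channel A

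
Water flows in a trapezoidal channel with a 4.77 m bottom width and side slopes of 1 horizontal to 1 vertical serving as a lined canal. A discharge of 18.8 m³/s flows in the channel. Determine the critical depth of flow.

At critical depth, Q² T / (g A³) = 1, i.e. A³/T = Q²/g = 18.8²/9.81 = 36.03.
Try y = 0.746 m: A³/T = 11.13 — too small.
Try y = 1.22 m: A³/T = 54.13 — too large.
Try y = 1.08 m: A³/T = 36.39 — close enough.

y_c = 1.08 m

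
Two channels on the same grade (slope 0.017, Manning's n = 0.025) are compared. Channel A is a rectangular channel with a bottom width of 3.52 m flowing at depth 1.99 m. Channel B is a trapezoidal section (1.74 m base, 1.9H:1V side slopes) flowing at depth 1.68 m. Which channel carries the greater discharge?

Channel A: Flow area A = b·y = 3.52 × 1.99 = 7.005 m². Wetted perimeter P = b + 2y = 3.52 + 2×1.99 = 7.5 m. Hydraulic radius R = A/P = 7.005/7.5 = 0.934 m. Q_A = (1/0.025)·7.005·0.934^(2/3)·√0.017 = 34.91 m³/s.
Channel B: With bottom width b = 1.74 m and side slope z = 1.9: A = (b + zy)y = (1.74 + 1.9×1.68)×1.68 = 8.286 m²; P = b + 2y√(1+z²) = 1.74 + 2×1.68×2.147 = 8.954 m. Hydraulic radius R = A/P = 8.286/8.954 = 0.9253 m. Q_B = (1/0.025)·8.286·0.9253^(2/3)·√0.017 = 41.03 m³/s.
Q_A = 34.91 m³/s vs Q_B = 41.03 m³/s, so channel B carries more.

channel B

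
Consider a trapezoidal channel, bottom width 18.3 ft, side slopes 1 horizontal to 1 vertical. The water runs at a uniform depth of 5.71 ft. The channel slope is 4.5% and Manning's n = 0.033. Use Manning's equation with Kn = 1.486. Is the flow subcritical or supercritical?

supercritical

With bottom width b = 18.3 ft and side slope z = 1: A = (b + zy)y = (18.3 + 1×5.71)×5.71 = 137.1 ft²; P = b + 2y√(1+z²) = 18.3 + 2×5.71×1.414 = 34.45 ft.
Hydraulic radius R = A/P = 137.1/34.45 = 3.98 ft.
V = (1.486/n) R^(2/3) √S = (1.486/0.033) × 3.98^(2/3) × √0.045 = 23.99 ft/s. Hydraulic depth D_h = A/T = 137.1/29.72 = 4.613 ft.
Froude number Fr = V/√(g·D_h) = 23.99/√(32.2×4.613) = 1.97, which is greater than 1, so the flow is supercritical.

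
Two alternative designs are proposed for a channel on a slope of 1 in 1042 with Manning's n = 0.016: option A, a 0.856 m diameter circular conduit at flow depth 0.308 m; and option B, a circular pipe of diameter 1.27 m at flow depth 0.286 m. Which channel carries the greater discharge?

Channel A: For a circular section of diameter D = 0.856 m at depth y = 0.308 m, the central angle is θ = 2 arccos(1 − 2y/D) = 2.573 rad. Then A = (D²/8)(θ − sin θ) = 0.1864 m² and P = Dθ/2 = 1.101 m. Hydraulic radius R = A/P = 0.1864/1.101 = 0.1692 m. Q_A = (1/0.016)·0.1864·0.1692^(2/3)·√0.0009597 = 0.1104 m³/s.
Channel B: For a circular section of diameter D = 1.27 m at depth y = 0.286 m, the central angle is θ = 2 arccos(1 − 2y/D) = 1.978 rad. Then A = (D²/8)(θ − sin θ) = 0.2136 m² and P = Dθ/2 = 1.256 m. Hydraulic radius R = A/P = 0.2136/1.256 = 0.1701 m. Q_B = (1/0.016)·0.2136·0.1701^(2/3)·√0.0009597 = 0.127 m³/s.
Q_A = 0.1104 m³/s vs Q_B = 0.127 m³/s, so channel B carries more.

channel B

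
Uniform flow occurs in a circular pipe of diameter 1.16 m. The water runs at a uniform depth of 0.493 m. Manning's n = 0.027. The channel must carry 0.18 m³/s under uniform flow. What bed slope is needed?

For a circular section of diameter D = 1.16 m at depth y = 0.493 m, the central angle is θ = 2 arccos(1 − 2y/D) = 2.84 rad. Then A = (D²/8)(θ − sin θ) = 0.4279 m² and P = Dθ/2 = 1.647 m.
Hydraulic radius R = A/P = 0.4279/1.647 = 0.2597 m.
From Manning's equation, S = [nQ / (1 A R^(2/3))]² = [0.027 × 0.18 / (1 × 0.4279 × 0.2597^(2/3))]² = 0.000779.

S = 0.000779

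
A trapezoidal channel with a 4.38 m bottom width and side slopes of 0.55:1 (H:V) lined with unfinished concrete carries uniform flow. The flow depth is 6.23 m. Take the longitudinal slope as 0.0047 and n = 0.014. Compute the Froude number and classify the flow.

With bottom width b = 4.38 m and side slope z = 0.55: A = (b + zy)y = (4.38 + 0.55×6.23)×6.23 = 48.63 m²; P = b + 2y√(1+z²) = 4.38 + 2×6.23×1.141 = 18.6 m.
Hydraulic radius R = A/P = 48.63/18.6 = 2.615 m.
V = (1/n) R^(2/3) √S = (1/0.014) × 2.615^(2/3) × √0.0047 = 9.294 m/s. Hydraulic depth D_h = A/T = 48.63/11.23 = 4.33 m.
Froude number Fr = V/√(g·D_h) = 9.294/√(9.81×4.33) = 1.43, which is greater than 1, so the flow is supercritical.

supercritical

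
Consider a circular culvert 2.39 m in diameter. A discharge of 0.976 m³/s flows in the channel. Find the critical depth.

At critical depth, Q² T / (g A³) = 1, i.e. A³/T = Q²/g = 0.976²/9.81 = 0.0971.
Trying y = 0.366 m: A³/T = 0.04776 — low.
Trying y = 0.438 m: A³/T = 0.09676 — close enough.

y_c = 0.438 m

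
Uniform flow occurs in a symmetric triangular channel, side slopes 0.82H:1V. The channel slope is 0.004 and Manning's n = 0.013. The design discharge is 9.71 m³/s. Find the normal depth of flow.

Manning's equation rearranged: A R^(2/3) = nQ / (1·√S) = 0.013 × 9.71 / (√0.004) = 1.996.
At y = 1.6 m: A R^(2/3) = 1.335 — low.
At y = 2.32 m: A R^(2/3) = 3.596 — high.
At y = 1.86 m: A R^(2/3) = 1.995 — ≈ 1.996.

y_n = 1.86 m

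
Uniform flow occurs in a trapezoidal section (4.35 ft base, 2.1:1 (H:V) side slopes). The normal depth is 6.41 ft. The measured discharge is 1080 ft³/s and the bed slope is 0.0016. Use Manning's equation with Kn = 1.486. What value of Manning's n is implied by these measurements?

With bottom width b = 4.35 ft and side slope z = 2.1: A = (b + zy)y = (4.35 + 2.1×6.41)×6.41 = 114.2 ft²; P = b + 2y√(1+z²) = 4.35 + 2×6.41×2.326 = 34.17 ft.
Hydraulic radius R = A/P = 114.2/34.17 = 3.341 ft.
Rearranging Manning's equation: n = (1.486/Q) A R^(2/3) S^(1/2) = (1.486/1080) × 114.2 × 3.341^(2/3) × √0.0016 = 0.014.

n = 0.014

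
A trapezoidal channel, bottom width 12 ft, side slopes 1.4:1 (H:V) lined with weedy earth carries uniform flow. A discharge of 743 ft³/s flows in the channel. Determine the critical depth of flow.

At critical depth, Q² T / (g A³) = 1, i.e. A³/T = Q²/g = 743²/32.2 = 17140.
Try y = 5.2 ft: A³/T = 37940 — over.
Try y = 4.15 ft: A³/T = 17090 — close enough.

y_c = 4.15 ft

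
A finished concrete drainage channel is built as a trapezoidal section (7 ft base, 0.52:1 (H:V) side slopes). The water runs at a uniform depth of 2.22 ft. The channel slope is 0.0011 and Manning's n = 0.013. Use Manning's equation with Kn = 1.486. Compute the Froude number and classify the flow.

With bottom width b = 7 ft and side slope z = 0.52: A = (b + zy)y = (7 + 0.52×2.22)×2.22 = 18.1 ft²; P = b + 2y√(1+z²) = 7 + 2×2.22×1.127 = 12 ft.
Hydraulic radius R = A/P = 18.1/12 = 1.508 ft.
V = (1.486/n) R^(2/3) √S = (1.486/0.013) × 1.508^(2/3) × √0.0011 = 4.985 ft/s. Hydraulic depth D_h = A/T = 18.1/9.309 = 1.945 ft.
Froude number Fr = V/√(g·D_h) = 4.985/√(32.2×1.945) = 0.63, which is less than 1, so the flow is subcritical.

subcritical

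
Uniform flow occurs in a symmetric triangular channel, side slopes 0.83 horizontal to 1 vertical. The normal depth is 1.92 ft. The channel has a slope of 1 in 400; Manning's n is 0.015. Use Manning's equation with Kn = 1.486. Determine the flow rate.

For a triangular section with side slope z = 0.83: A = zy² = 0.83×1.92² = 3.06 ft²; P = 2y√(1+z²) = 2×1.92×1.3 = 4.99 ft.
Hydraulic radius R = A/P = 3.06/4.99 = 0.6131 ft.
Manning's equation: Q = (1.486/n) A R^(2/3) S^(1/2) = (1.486/0.015) × 3.06 × 0.6131^(2/3) × 0.0025^(1/2) = 10.9 ft³/s.

Q = 10.9 ft³/s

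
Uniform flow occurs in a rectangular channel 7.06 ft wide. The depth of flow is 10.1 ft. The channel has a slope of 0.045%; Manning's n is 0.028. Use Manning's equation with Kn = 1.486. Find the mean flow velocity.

Flow area A = b·y = 7.06 × 10.1 = 71.31 ft². Wetted perimeter P = b + 2y = 7.06 + 2×10.1 = 27.26 ft.
Hydraulic radius R = A/P = 71.31/27.26 = 2.616 ft.
From Manning's equation, V = (1.486/n) R^(2/3) S^(1/2) = (1.486/0.028) × 2.616^(2/3) × 0.00045^(1/2) = 2.14 ft/s.

V = 2.14 ft/s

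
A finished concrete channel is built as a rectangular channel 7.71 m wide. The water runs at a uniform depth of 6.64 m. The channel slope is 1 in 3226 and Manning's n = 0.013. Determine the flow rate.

Q = 126 m³/s

Flow area A = b·y = 7.71 × 6.64 = 51.19 m². Wetted perimeter P = b + 2y = 7.71 + 2×6.64 = 20.99 m.
Hydraulic radius R = A/P = 51.19/20.99 = 2.439 m.
Manning's equation: Q = (1/n) A R^(2/3) S^(1/2) = (1/0.013) × 51.19 × 2.439^(2/3) × 0.00031^(1/2) = 126 m³/s.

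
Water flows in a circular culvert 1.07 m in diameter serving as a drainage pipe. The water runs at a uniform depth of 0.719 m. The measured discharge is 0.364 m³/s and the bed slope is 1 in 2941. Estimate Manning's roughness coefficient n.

n = 0.015

For a circular section of diameter D = 1.07 m at depth y = 0.719 m, the central angle is θ = 2 arccos(1 − 2y/D) = 3.844 rad. Then A = (D²/8)(θ − sin θ) = 0.6425 m² and P = Dθ/2 = 2.056 m.
Hydraulic radius R = A/P = 0.6425/2.056 = 0.3124 m.
Rearranging Manning's equation: n = (1/Q) A R^(2/3) S^(1/2) = (1/0.364) × 0.6425 × 0.3124^(2/3) × √0.00034 = 0.015.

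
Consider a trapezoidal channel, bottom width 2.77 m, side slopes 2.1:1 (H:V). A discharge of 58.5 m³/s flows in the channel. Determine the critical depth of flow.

At critical depth, Q² T / (g A³) = 1, i.e. A³/T = Q²/g = 58.5²/9.81 = 348.9.
At y = 2.71 m: A³/T = 851.8 — over.
At y = 2.19 m: A³/T = 351.2 — close enough.

y_c = 2.19 m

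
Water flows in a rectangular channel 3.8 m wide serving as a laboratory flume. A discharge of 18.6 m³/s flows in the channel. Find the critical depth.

For a rectangular channel, critical depth y_c = (q²/g)^(1/3) where q = Q/b = 18.6/3.8 = 4.895 m²/s.
So y_c = (4.895²/9.81)^(1/3) = 1.35 m.

y_c = 1.35 m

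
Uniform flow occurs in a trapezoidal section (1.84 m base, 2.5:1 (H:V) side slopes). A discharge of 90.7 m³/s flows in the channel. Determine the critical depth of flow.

At critical depth, Q² T / (g A³) = 1, i.e. A³/T = Q²/g = 90.7²/9.81 = 838.6.
At y = 3.07 m: A³/T = 1450 — too large.
At y = 2.72 m: A³/T = 840.6 — close enough.

y_c = 2.72 m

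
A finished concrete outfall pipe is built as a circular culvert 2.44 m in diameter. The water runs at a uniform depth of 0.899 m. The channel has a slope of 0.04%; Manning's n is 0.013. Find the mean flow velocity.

For a circular section of diameter D = 2.44 m at depth y = 0.899 m, the central angle is θ = 2 arccos(1 − 2y/D) = 2.609 rad. Then A = (D²/8)(θ − sin θ) = 1.564 m² and P = Dθ/2 = 3.183 m.
Hydraulic radius R = A/P = 1.564/3.183 = 0.4913 m.
From Manning's equation, V = (1/n) R^(2/3) S^(1/2) = (1/0.013) × 0.4913^(2/3) × 0.0004^(1/2) = 0.958 m/s.

V = 0.958 m/s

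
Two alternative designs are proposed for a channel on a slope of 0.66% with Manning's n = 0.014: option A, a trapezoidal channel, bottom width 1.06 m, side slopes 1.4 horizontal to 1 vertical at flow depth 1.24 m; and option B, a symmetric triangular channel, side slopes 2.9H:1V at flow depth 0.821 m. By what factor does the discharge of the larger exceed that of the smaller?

2.5

Channel A: With bottom width b = 1.06 m and side slope z = 1.4: A = (b + zy)y = (1.06 + 1.4×1.24)×1.24 = 3.467 m²; P = b + 2y√(1+z²) = 1.06 + 2×1.24×1.72 = 5.327 m. Hydraulic radius R = A/P = 3.467/5.327 = 0.6509 m. Q_A = (1/0.014)·3.467·0.6509^(2/3)·√0.0066 = 15.11 m³/s.
Channel B: For a triangular section with side slope z = 2.9: A = zy² = 2.9×0.821² = 1.955 m²; P = 2y√(1+z²) = 2×0.821×3.068 = 5.037 m. Hydraulic radius R = A/P = 1.955/5.037 = 0.3881 m. Q_B = (1/0.014)·1.955·0.3881^(2/3)·√0.0066 = 6.035 m³/s.
The larger discharge is 15.11 m³/s and the smaller is 6.035 m³/s; the ratio is 2.5.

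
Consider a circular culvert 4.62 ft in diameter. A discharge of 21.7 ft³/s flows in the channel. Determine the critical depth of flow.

At critical depth, Q² T / (g A³) = 1, i.e. A³/T = Q²/g = 21.7²/32.2 = 14.62.
At y = 0.976 ft: A³/T = 4.558 — short.
At y = 1.42 ft: A³/T = 19.63 — over.
At y = 1.32 ft: A³/T = 14.79 — matches.

y_c = 1.32 ft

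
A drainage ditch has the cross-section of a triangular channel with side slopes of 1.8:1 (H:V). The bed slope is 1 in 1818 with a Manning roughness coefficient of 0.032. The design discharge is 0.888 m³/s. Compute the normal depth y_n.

y_n = 1.06 m

Manning's equation rearranged: A R^(2/3) = nQ / (1·√S) = 0.032 × 0.888 / (√0.0005501) = 1.212.
Try y = 0.738 m: A R^(2/3) = 0.4611 — low.
Try y = 1.19 m: A R^(2/3) = 1.649 — high.
Try y = 1.06 m: A R^(2/3) = 1.211 — matches.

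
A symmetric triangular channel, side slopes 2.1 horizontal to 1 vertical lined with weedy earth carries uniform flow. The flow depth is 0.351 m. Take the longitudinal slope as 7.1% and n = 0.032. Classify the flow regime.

supercritical

For a triangular section with side slope z = 2.1: A = zy² = 2.1×0.351² = 0.2587 m²; P = 2y√(1+z²) = 2×0.351×2.326 = 1.633 m.
Hydraulic radius R = A/P = 0.2587/1.633 = 0.1585 m.
V = (1/n) R^(2/3) √S = (1/0.032) × 0.1585^(2/3) × √0.071 = 2.438 m/s. Hydraulic depth D_h = A/T = 0.2587/1.474 = 0.1755 m.
Froude number Fr = V/√(g·D_h) = 2.438/√(9.81×0.1755) = 1.86, which is greater than 1, so the flow is supercritical.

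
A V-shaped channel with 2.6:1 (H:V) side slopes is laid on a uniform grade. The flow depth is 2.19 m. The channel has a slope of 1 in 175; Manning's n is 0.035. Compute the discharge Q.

For a triangular section with side slope z = 2.6: A = zy² = 2.6×2.19² = 12.47 m²; P = 2y√(1+z²) = 2×2.19×2.786 = 12.2 m.
Hydraulic radius R = A/P = 12.47/12.2 = 1.022 m.
Manning's equation: Q = (1/n) A R^(2/3) S^(1/2) = (1/0.035) × 12.47 × 1.022^(2/3) × 0.005714^(1/2) = 27.3 m³/s.

Q = 27.3 m³/s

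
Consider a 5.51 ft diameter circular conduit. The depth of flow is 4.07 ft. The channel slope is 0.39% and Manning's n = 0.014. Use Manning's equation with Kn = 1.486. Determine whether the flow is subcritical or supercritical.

For a circular section of diameter D = 5.51 ft at depth y = 4.07 ft, the central angle is θ = 2 arccos(1 − 2y/D) = 4.137 rad. Then A = (D²/8)(θ − sin θ) = 18.88 ft² and P = Dθ/2 = 11.4 ft.
Hydraulic radius R = A/P = 18.88/11.4 = 1.657 ft.
V = (1.486/n) R^(2/3) √S = (1.486/0.014) × 1.657^(2/3) × √0.0039 = 9.281 ft/s. Hydraulic depth D_h = A/T = 18.88/4.842 = 3.9 ft.
Froude number Fr = V/√(g·D_h) = 9.281/√(32.2×3.9) = 0.828, which is less than 1, so the flow is subcritical.

subcritical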